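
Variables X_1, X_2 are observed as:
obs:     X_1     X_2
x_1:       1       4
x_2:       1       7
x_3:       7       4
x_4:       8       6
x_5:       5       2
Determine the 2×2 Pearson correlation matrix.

Step 1 — column means:
  mean(X_1) = (1 + 1 + 7 + 8 + 5) / 5 = 22/5 = 4.4
  mean(X_2) = (4 + 7 + 4 + 6 + 2) / 5 = 23/5 = 4.6

Step 2 — sample variances and covariances s[i,j] = (1/(n-1)) · Σ_k (x_{k,i} - mean_i) · (x_{k,j} - mean_j), with n-1 = 4:
  s[X_1,X_1] = ((-3.4)·(-3.4) + (-3.4)·(-3.4) + (2.6)·(2.6) + (3.6)·(3.6) + (0.6)·(0.6)) / 4 = 43.2/4 = 10.8
  s[X_1,X_2] = ((-3.4)·(-0.6) + (-3.4)·(2.4) + (2.6)·(-0.6) + (3.6)·(1.4) + (0.6)·(-2.6)) / 4 = -4.2/4 = -1.05
  s[X_2,X_2] = ((-0.6)·(-0.6) + (2.4)·(2.4) + (-0.6)·(-0.6) + (1.4)·(1.4) + (-2.6)·(-2.6)) / 4 = 15.2/4 = 3.8
  Sample standard deviations s_i = √(s[i,i]):
  s(X_1) = √(10.8) = 3.2863
  s(X_2) = √(3.8) = 1.9494

Step 3 — r_{ij} = s_{ij} / (s_i · s_j):
  r[X_1,X_1] = 1 (diagonal).
  r[X_1,X_2] = -1.05 / (3.2863 · 1.9494) = -1.05 / 6.4062 = -0.1639
  r[X_2,X_2] = 1 (diagonal).

R is symmetric with unit diagonal. Assembling:

R = [[1, -0.1639],
 [-0.1639, 1]]


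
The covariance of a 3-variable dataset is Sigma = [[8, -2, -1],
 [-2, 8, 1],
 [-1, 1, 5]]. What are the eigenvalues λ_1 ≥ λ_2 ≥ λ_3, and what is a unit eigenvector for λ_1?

Step 1 — characteristic polynomial p(λ) = det(λI - Sigma) = λ³ - tr·λ² + c_1·λ - det, where tr = trace, c_1 = sum of the principal 2×2 minors, det = det(Sigma):
  tr = 8 + 8 + 5 = 21,
  c_1 = (8·8 - (-2)²) + (8·5 - (-1)²) + (8·5 - (1)²) = 60 + 39 + 39 = 138,
  det = 8·(8·5 - (1)²) - (-2)·((-2)·5 - (1)·(-1)) + (-1)·((-2)·(1) - 8·(-1)) = 8·(39) - (-2)·(-9) + (-1)·(6) = 288.
  So p(λ) = λ³ - 21λ² + 138λ - 288.
Step 2 — look for an integer root (rational root theorem: any rational root is an integer divisor of 288). Testing λ = 6:
  p(6) = 216 - 756 + 828 - 288 = 0  ✓
  Dividing out (λ - 6): p(λ) = (λ - 6)(λ² - 15λ + 48).
Step 3 — remaining eigenvalues from the quadratic λ² - 15λ + 48 = 0:
  Δ = 15² - 4·48 = 225 - 192 = 33,  λ = (15 ± √33)/2 = (15 ± 5.7446)/2 ≈ 10.3723 or 4.6277.
  Sorted: λ_1 = 10.3723,  λ_2 = 6,  λ_3 = 4.6277  (check: sum = 21 = tr ✓).

Step 4 — unit eigenvector for λ_1 ≈ 10.3723: v spans the null space of (Sigma - λ_1 I), whose rows are
  r_1 = (-2.3723, -2, -1),  r_2 = (-2, -2.3723, 1),  r_3 = (-1, 1, -5.3723).
  v is orthogonal to every row, so take v ∝ r_1 × r_2 = ((-2)·(1) - (-1)·(-2.3723), (-1)·(-2) - (-2.3723)·(1), (-2.3723)·(-2.3723) - (-2)·(-2)) ≈ (-4.3723, 4.3723, 1.6277).
  Rescale (multiply by -1 so the first nonzero entry is positive): u = (4.3723, -4.3723, -1.6277).
  ||u|| = √((4.3723)² + (-4.3723)² + (-1.6277)²) = √(40.8832) ≈ 6.394,  v_1 = u/||u|| ≈ (0.6838, -0.6838, -0.2546) (||v_1|| = 1).

λ_1 = 10.3723,  λ_2 = 6,  λ_3 = 4.6277;  v_1 ≈ (0.6838, -0.6838, -0.2546)


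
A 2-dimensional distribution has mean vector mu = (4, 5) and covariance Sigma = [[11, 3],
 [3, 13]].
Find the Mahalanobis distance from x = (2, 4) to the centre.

Step 1 — centre the observation: (x - mu) = (-2, -1).

Step 2 — invert Sigma. det(Sigma) = 11·13 - (3)² = 134.
  Sigma^{-1} = (1/det) · [[d, -b], [-b, a]] = [[0.097, -0.0224],
 [-0.0224, 0.0821]].

Step 3 — form the quadratic (x - mu)^T · Sigma^{-1} · (x - mu):
  Sigma^{-1} · (x - mu) = (-0.1716, -0.0373).
  (x - mu)^T · [Sigma^{-1} · (x - mu)] = (-2)·(-0.1716) + (-1)·(-0.0373) = 0.3806.

Step 4 — take square root: d = √(0.3806) ≈ 0.6169.

d(x, mu) = √(0.3806) ≈ 0.6169


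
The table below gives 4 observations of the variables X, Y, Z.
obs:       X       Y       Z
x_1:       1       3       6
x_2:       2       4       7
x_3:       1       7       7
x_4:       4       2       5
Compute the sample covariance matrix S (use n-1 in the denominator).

Step 1 — column means:
  mean(X) = (1 + 2 + 1 + 4) / 4 = 8/4 = 2
  mean(Y) = (3 + 4 + 7 + 2) / 4 = 16/4 = 4
  mean(Z) = (6 + 7 + 7 + 5) / 4 = 25/4 = 6.25

Step 2 — sample covariance S[i,j] = (1/(n-1)) · Σ_k (x_{k,i} - mean_i) · (x_{k,j} - mean_j), with n-1 = 3.
  S[X,X] = ((-1)·(-1) + (0)·(0) + (-1)·(-1) + (2)·(2)) / 3 = 6/3 = 2
  S[X,Y] = ((-1)·(-1) + (0)·(0) + (-1)·(3) + (2)·(-2)) / 3 = -6/3 = -2
  S[X,Z] = ((-1)·(-0.25) + (0)·(0.75) + (-1)·(0.75) + (2)·(-1.25)) / 3 = -3/3 = -1
  S[Y,Y] = ((-1)·(-1) + (0)·(0) + (3)·(3) + (-2)·(-2)) / 3 = 14/3 = 4.6667
  S[Y,Z] = ((-1)·(-0.25) + (0)·(0.75) + (3)·(0.75) + (-2)·(-1.25)) / 3 = 5/3 = 1.6667
  S[Z,Z] = ((-0.25)·(-0.25) + (0.75)·(0.75) + (0.75)·(0.75) + (-1.25)·(-1.25)) / 3 = 2.75/3 = 0.9167

S is symmetric (S[j,i] = S[i,j]). Assembling:

S = [[2, -2, -1],
 [-2, 4.6667, 1.6667],
 [-1, 1.6667, 0.9167]]


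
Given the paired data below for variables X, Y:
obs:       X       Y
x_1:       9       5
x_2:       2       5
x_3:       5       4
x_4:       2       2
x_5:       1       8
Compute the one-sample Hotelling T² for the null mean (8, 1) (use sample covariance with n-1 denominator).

Step 1 — sample mean vector:
  mean(X) = (9 + 2 + 5 + 2 + 1) / 5 = 19/5 = 3.8
  mean(Y) = (5 + 5 + 4 + 2 + 8) / 5 = 24/5 = 4.8
  x̄ = (3.8, 4.8),  deviation x̄ - mu_0 = (3.8, 4.8) - (8, 1) = (-4.2, 3.8).

Step 2 — sample covariance matrix, S[i,j] = (1/(n-1)) · Σ_k (x_{k,i} - mean_i) · (x_{k,j} - mean_j), divisor n-1 = 4:
  S[X,X] = ((5.2)·(5.2) + (-1.8)·(-1.8) + (1.2)·(1.2) + (-1.8)·(-1.8) + (-2.8)·(-2.8)) / 4 = 42.8/4 = 10.7
  S[X,Y] = ((5.2)·(0.2) + (-1.8)·(0.2) + (1.2)·(-0.8) + (-1.8)·(-2.8) + (-2.8)·(3.2)) / 4 = -4.2/4 = -1.05
  S[Y,Y] = ((0.2)·(0.2) + (0.2)·(0.2) + (-0.8)·(-0.8) + (-2.8)·(-2.8) + (3.2)·(3.2)) / 4 = 18.8/4 = 4.7
  S = [[10.7, -1.05],
 [-1.05, 4.7]].

Step 3 — invert S. det(S) = 10.7·4.7 - (-1.05)² = 49.1875.
  S^{-1} = (1/det) · [[d, -b], [-b, a]] = [[0.0956, 0.0213],
 [0.0213, 0.2175]].

Step 4 — quadratic form (x̄ - mu_0)^T · S^{-1} · (x̄ - mu_0):
  S^{-1} · (x̄ - mu_0) = (-0.3202, 0.737),
  (x̄ - mu_0)^T · [...] = (-4.2)·(-0.3202) + (3.8)·(0.737) = 4.1454.

Step 5 — scale by n: T² = 5 · 4.1454 = 20.7268.

T² ≈ 20.7268


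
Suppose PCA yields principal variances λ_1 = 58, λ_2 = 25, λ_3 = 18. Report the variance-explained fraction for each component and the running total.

Step 1 — total variance = trace(Sigma) = Σ λ_i = 58 + 25 + 18 = 101.

Step 2 — fraction explained by component i = λ_i / Σ λ:
  PC1: 58/101 = 0.5743
  PC2: 25/101 = 0.2475
  PC3: 18/101 = 0.1782

Step 3 — cumulative fraction after k components = (λ_1 + ... + λ_k) / Σ λ:
  k = 1: 58/101 = 0.5743
  k = 2: (58 + 25)/101 = 83/101 = 0.8218
  k = 3: (58 + 25 + 18)/101 = 101/101 = 1

Summary (fraction, with percent):

explained: PC1 0.5743 (57.43%), PC2 0.2475 (24.75%), PC3 0.1782 (17.82%);  cumulative: 0.5743, 0.8218, 1


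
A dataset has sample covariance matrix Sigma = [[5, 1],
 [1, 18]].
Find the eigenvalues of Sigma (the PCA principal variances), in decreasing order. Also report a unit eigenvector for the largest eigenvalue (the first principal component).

Step 1 — characteristic polynomial of 2×2 Sigma:
  det(Sigma - λI) = λ² - trace · λ + det = 0.
  trace = 5 + 18 = 23, det = 5·18 - (1)² = 89.
Step 2 — discriminant:
  Δ = trace² - 4·det = 529 - 356 = 173.
Step 3 — eigenvalues:
  λ = (trace ± √Δ)/2 = (23 ± 13.1529)/2,
  λ_1 = 18.0765,  λ_2 = 4.9235.

Step 4 — unit eigenvector for λ_1: solve (Sigma - λ_1 I)v = 0. First row:
  (5 - 18.0765)·v_x + (1)·v_y = 0, i.e. (-13.0765)·v_x + (1)·v_y = 0,
  so v ∝ (b, λ_1 - a) = (1, 13.0765) = u.
  ||u|| = √((1)² + (13.0765)²) = √(171.9942) ≈ 13.1147,
  v_1 = u/||u|| ≈ (0.0763, 0.9971) (||v_1|| = 1).

λ_1 = 18.0765,  λ_2 = 4.9235;  v_1 ≈ (0.0763, 0.9971)


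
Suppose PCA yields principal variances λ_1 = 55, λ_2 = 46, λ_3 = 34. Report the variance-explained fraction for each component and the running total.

Step 1 — total variance = trace(Sigma) = Σ λ_i = 55 + 46 + 34 = 135.

Step 2 — fraction explained by component i = λ_i / Σ λ:
  PC1: 55/135 = 0.4074
  PC2: 46/135 = 0.3407
  PC3: 34/135 = 0.2519

Step 3 — cumulative fraction after k components = (λ_1 + ... + λ_k) / Σ λ:
  k = 1: 55/135 = 0.4074
  k = 2: (55 + 46)/135 = 101/135 = 0.7481
  k = 3: (55 + 46 + 34)/135 = 135/135 = 1

Summary (fraction, with percent):

explained: PC1 0.4074 (40.74%), PC2 0.3407 (34.07%), PC3 0.2519 (25.19%);  cumulative: 0.4074, 0.7481, 1


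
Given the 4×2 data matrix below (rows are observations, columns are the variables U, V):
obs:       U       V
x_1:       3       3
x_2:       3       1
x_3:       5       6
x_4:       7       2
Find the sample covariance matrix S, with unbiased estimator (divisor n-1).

Step 1 — column means:
  mean(U) = (3 + 3 + 5 + 7) / 4 = 18/4 = 4.5
  mean(V) = (3 + 1 + 6 + 2) / 4 = 12/4 = 3

Step 2 — sample covariance S[i,j] = (1/(n-1)) · Σ_k (x_{k,i} - mean_i) · (x_{k,j} - mean_j), with n-1 = 3.
  S[U,U] = ((-1.5)·(-1.5) + (-1.5)·(-1.5) + (0.5)·(0.5) + (2.5)·(2.5)) / 3 = 11/3 = 3.6667
  S[U,V] = ((-1.5)·(0) + (-1.5)·(-2) + (0.5)·(3) + (2.5)·(-1)) / 3 = 2/3 = 0.6667
  S[V,V] = ((0)·(0) + (-2)·(-2) + (3)·(3) + (-1)·(-1)) / 3 = 14/3 = 4.6667

S is symmetric (S[j,i] = S[i,j]). Assembling:

S = [[3.6667, 0.6667],
 [0.6667, 4.6667]]


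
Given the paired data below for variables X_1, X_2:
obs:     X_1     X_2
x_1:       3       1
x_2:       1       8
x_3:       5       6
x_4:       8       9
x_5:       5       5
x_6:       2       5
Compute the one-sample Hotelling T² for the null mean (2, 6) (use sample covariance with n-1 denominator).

Step 1 — sample mean vector:
  mean(X_1) = (3 + 1 + 5 + 8 + 5 + 2) / 6 = 24/6 = 4
  mean(X_2) = (1 + 8 + 6 + 9 + 5 + 5) / 6 = 34/6 = 5.6667
  x̄ = (4, 5.6667),  deviation x̄ - mu_0 = (4, 5.6667) - (2, 6) = (2, -0.3333).

Step 2 — sample covariance matrix, S[i,j] = (1/(n-1)) · Σ_k (x_{k,i} - mean_i) · (x_{k,j} - mean_j), divisor n-1 = 5:
  S[X_1,X_1] = ((-1)·(-1) + (-3)·(-3) + (1)·(1) + (4)·(4) + (1)·(1) + (-2)·(-2)) / 5 = 32/5 = 6.4
  S[X_1,X_2] = ((-1)·(-4.6667) + (-3)·(2.3333) + (1)·(0.3333) + (4)·(3.3333) + (1)·(-0.6667) + (-2)·(-0.6667)) / 5 = 12/5 = 2.4
  S[X_2,X_2] = ((-4.6667)·(-4.6667) + (2.3333)·(2.3333) + (0.3333)·(0.3333) + (3.3333)·(3.3333) + (-0.6667)·(-0.6667) + (-0.6667)·(-0.6667)) / 5 = 39.3333/5 = 7.8667
  S = [[6.4, 2.4],
 [2.4, 7.8667]].

Step 3 — invert S. det(S) = 6.4·7.8667 - (2.4)² = 44.5867.
  S^{-1} = (1/det) · [[d, -b], [-b, a]] = [[0.1764, -0.0538],
 [-0.0538, 0.1435]].

Step 4 — quadratic form (x̄ - mu_0)^T · S^{-1} · (x̄ - mu_0):
  S^{-1} · (x̄ - mu_0) = (0.3708, -0.1555),
  (x̄ - mu_0)^T · [...] = (2)·(0.3708) + (-0.3333)·(-0.1555) = 0.7935.

Step 5 — scale by n: T² = 6 · 0.7935 = 4.7608.

T² ≈ 4.7608


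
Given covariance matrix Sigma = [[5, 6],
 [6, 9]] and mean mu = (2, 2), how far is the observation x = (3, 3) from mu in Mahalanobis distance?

Step 1 — centre the observation: (x - mu) = (1, 1).

Step 2 — invert Sigma. det(Sigma) = 5·9 - (6)² = 9.
  Sigma^{-1} = (1/det) · [[d, -b], [-b, a]] = [[1, -0.6667],
 [-0.6667, 0.5556]].

Step 3 — form the quadratic (x - mu)^T · Sigma^{-1} · (x - mu):
  Sigma^{-1} · (x - mu) = (0.3333, -0.1111).
  (x - mu)^T · [Sigma^{-1} · (x - mu)] = (1)·(0.3333) + (1)·(-0.1111) = 0.2222.

Step 4 — take square root: d = √(0.2222) ≈ 0.4714.

d(x, mu) = √(0.2222) ≈ 0.4714


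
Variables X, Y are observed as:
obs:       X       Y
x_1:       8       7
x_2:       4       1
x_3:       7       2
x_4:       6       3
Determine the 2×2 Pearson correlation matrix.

Step 1 — column means:
  mean(X) = (8 + 4 + 7 + 6) / 4 = 25/4 = 6.25
  mean(Y) = (7 + 1 + 2 + 3) / 4 = 13/4 = 3.25

Step 2 — sample variances and covariances s[i,j] = (1/(n-1)) · Σ_k (x_{k,i} - mean_i) · (x_{k,j} - mean_j), with n-1 = 3:
  s[X,X] = ((1.75)·(1.75) + (-2.25)·(-2.25) + (0.75)·(0.75) + (-0.25)·(-0.25)) / 3 = 8.75/3 = 2.9167
  s[X,Y] = ((1.75)·(3.75) + (-2.25)·(-2.25) + (0.75)·(-1.25) + (-0.25)·(-0.25)) / 3 = 10.75/3 = 3.5833
  s[Y,Y] = ((3.75)·(3.75) + (-2.25)·(-2.25) + (-1.25)·(-1.25) + (-0.25)·(-0.25)) / 3 = 20.75/3 = 6.9167
  Sample standard deviations s_i = √(s[i,i]):
  s(X) = √(2.9167) = 1.7078
  s(Y) = √(6.9167) = 2.63

Step 3 — r_{ij} = s_{ij} / (s_i · s_j):
  r[X,X] = 1 (diagonal).
  r[X,Y] = 3.5833 / (1.7078 · 2.63) = 3.5833 / 4.4915 = 0.7978
  r[Y,Y] = 1 (diagonal).

R is symmetric with unit diagonal. Assembling:

R = [[1, 0.7978],
 [0.7978, 1]]


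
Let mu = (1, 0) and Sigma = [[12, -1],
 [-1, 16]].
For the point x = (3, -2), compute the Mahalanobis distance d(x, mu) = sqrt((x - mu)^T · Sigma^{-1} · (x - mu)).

Step 1 — centre the observation: (x - mu) = (2, -2).

Step 2 — invert Sigma. det(Sigma) = 12·16 - (-1)² = 191.
  Sigma^{-1} = (1/det) · [[d, -b], [-b, a]] = [[0.0838, 0.0052],
 [0.0052, 0.0628]].

Step 3 — form the quadratic (x - mu)^T · Sigma^{-1} · (x - mu):
  Sigma^{-1} · (x - mu) = (0.1571, -0.1152).
  (x - mu)^T · [Sigma^{-1} · (x - mu)] = (2)·(0.1571) + (-2)·(-0.1152) = 0.5445.

Step 4 — take square root: d = √(0.5445) ≈ 0.7379.

d(x, mu) = √(0.5445) ≈ 0.7379


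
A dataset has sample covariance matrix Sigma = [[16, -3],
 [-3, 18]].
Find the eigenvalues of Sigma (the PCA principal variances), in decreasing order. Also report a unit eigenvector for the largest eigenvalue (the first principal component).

Step 1 — characteristic polynomial of 2×2 Sigma:
  det(Sigma - λI) = λ² - trace · λ + det = 0.
  trace = 16 + 18 = 34, det = 16·18 - (-3)² = 279.
Step 2 — discriminant:
  Δ = trace² - 4·det = 1156 - 1116 = 40.
Step 3 — eigenvalues:
  λ = (trace ± √Δ)/2 = (34 ± 6.3246)/2,
  λ_1 = 20.1623,  λ_2 = 13.8377.

Step 4 — unit eigenvector for λ_1: solve (Sigma - λ_1 I)v = 0. First row:
  (16 - 20.1623)·v_x + (-3)·v_y = 0, i.e. (-4.1623)·v_x + (-3)·v_y = 0,
  so v ∝ (b, λ_1 - a) = (-3, 4.1623); multiply by -1 so the first entry is positive: u = (3, -4.1623).
  ||u|| = √((3)² + (-4.1623)²) = √(26.3246) ≈ 5.1307,
  v_1 = u/||u|| ≈ (0.5847, -0.8112) (||v_1|| = 1).

λ_1 = 20.1623,  λ_2 = 13.8377;  v_1 ≈ (0.5847, -0.8112)


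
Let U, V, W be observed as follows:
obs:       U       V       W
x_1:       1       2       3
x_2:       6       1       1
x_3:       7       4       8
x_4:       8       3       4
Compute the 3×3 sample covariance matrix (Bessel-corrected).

Step 1 — column means:
  mean(U) = (1 + 6 + 7 + 8) / 4 = 22/4 = 5.5
  mean(V) = (2 + 1 + 4 + 3) / 4 = 10/4 = 2.5
  mean(W) = (3 + 1 + 8 + 4) / 4 = 16/4 = 4

Step 2 — sample covariance S[i,j] = (1/(n-1)) · Σ_k (x_{k,i} - mean_i) · (x_{k,j} - mean_j), with n-1 = 3.
  S[U,U] = ((-4.5)·(-4.5) + (0.5)·(0.5) + (1.5)·(1.5) + (2.5)·(2.5)) / 3 = 29/3 = 9.6667
  S[U,V] = ((-4.5)·(-0.5) + (0.5)·(-1.5) + (1.5)·(1.5) + (2.5)·(0.5)) / 3 = 5/3 = 1.6667
  S[U,W] = ((-4.5)·(-1) + (0.5)·(-3) + (1.5)·(4) + (2.5)·(0)) / 3 = 9/3 = 3
  S[V,V] = ((-0.5)·(-0.5) + (-1.5)·(-1.5) + (1.5)·(1.5) + (0.5)·(0.5)) / 3 = 5/3 = 1.6667
  S[V,W] = ((-0.5)·(-1) + (-1.5)·(-3) + (1.5)·(4) + (0.5)·(0)) / 3 = 11/3 = 3.6667
  S[W,W] = ((-1)·(-1) + (-3)·(-3) + (4)·(4) + (0)·(0)) / 3 = 26/3 = 8.6667

S is symmetric (S[j,i] = S[i,j]). Assembling:

S = [[9.6667, 1.6667, 3],
 [1.6667, 1.6667, 3.6667],
 [3, 3.6667, 8.6667]]


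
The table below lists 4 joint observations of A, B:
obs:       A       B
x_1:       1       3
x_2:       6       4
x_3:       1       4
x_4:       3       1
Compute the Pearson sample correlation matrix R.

Step 1 — column means:
  mean(A) = (1 + 6 + 1 + 3) / 4 = 11/4 = 2.75
  mean(B) = (3 + 4 + 4 + 1) / 4 = 12/4 = 3

Step 2 — sample variances and covariances s[i,j] = (1/(n-1)) · Σ_k (x_{k,i} - mean_i) · (x_{k,j} - mean_j), with n-1 = 3:
  s[A,A] = ((-1.75)·(-1.75) + (3.25)·(3.25) + (-1.75)·(-1.75) + (0.25)·(0.25)) / 3 = 16.75/3 = 5.5833
  s[A,B] = ((-1.75)·(0) + (3.25)·(1) + (-1.75)·(1) + (0.25)·(-2)) / 3 = 1/3 = 0.3333
  s[B,B] = ((0)·(0) + (1)·(1) + (1)·(1) + (-2)·(-2)) / 3 = 6/3 = 2
  Sample standard deviations s_i = √(s[i,i]):
  s(A) = √(5.5833) = 2.3629
  s(B) = √(2) = 1.4142

Step 3 — r_{ij} = s_{ij} / (s_i · s_j):
  r[A,A] = 1 (diagonal).
  r[A,B] = 0.3333 / (2.3629 · 1.4142) = 0.3333 / 3.3417 = 0.0998
  r[B,B] = 1 (diagonal).

R is symmetric with unit diagonal. Assembling:

R = [[1, 0.0998],
 [0.0998, 1]]


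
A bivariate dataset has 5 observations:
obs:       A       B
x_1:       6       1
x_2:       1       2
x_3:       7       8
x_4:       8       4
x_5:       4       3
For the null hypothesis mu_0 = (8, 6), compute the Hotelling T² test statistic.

Step 1 — sample mean vector:
  mean(A) = (6 + 1 + 7 + 8 + 4) / 5 = 26/5 = 5.2
  mean(B) = (1 + 2 + 8 + 4 + 3) / 5 = 18/5 = 3.6
  x̄ = (5.2, 3.6),  deviation x̄ - mu_0 = (5.2, 3.6) - (8, 6) = (-2.8, -2.4).

Step 2 — sample covariance matrix, S[i,j] = (1/(n-1)) · Σ_k (x_{k,i} - mean_i) · (x_{k,j} - mean_j), divisor n-1 = 4:
  S[A,A] = ((0.8)·(0.8) + (-4.2)·(-4.2) + (1.8)·(1.8) + (2.8)·(2.8) + (-1.2)·(-1.2)) / 4 = 30.8/4 = 7.7
  S[A,B] = ((0.8)·(-2.6) + (-4.2)·(-1.6) + (1.8)·(4.4) + (2.8)·(0.4) + (-1.2)·(-0.6)) / 4 = 14.4/4 = 3.6
  S[B,B] = ((-2.6)·(-2.6) + (-1.6)·(-1.6) + (4.4)·(4.4) + (0.4)·(0.4) + (-0.6)·(-0.6)) / 4 = 29.2/4 = 7.3
  S = [[7.7, 3.6],
 [3.6, 7.3]].

Step 3 — invert S. det(S) = 7.7·7.3 - (3.6)² = 43.25.
  S^{-1} = (1/det) · [[d, -b], [-b, a]] = [[0.1688, -0.0832],
 [-0.0832, 0.178]].

Step 4 — quadratic form (x̄ - mu_0)^T · S^{-1} · (x̄ - mu_0):
  S^{-1} · (x̄ - mu_0) = (-0.2728, -0.1942),
  (x̄ - mu_0)^T · [...] = (-2.8)·(-0.2728) + (-2.4)·(-0.1942) = 1.2301.

Step 5 — scale by n: T² = 5 · 1.2301 = 6.1503.

T² ≈ 6.1503


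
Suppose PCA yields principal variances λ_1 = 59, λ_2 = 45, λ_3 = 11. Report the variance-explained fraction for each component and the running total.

Step 1 — total variance = trace(Sigma) = Σ λ_i = 59 + 45 + 11 = 115.

Step 2 — fraction explained by component i = λ_i / Σ λ:
  PC1: 59/115 = 0.513
  PC2: 45/115 = 0.3913
  PC3: 11/115 = 0.0957

Step 3 — cumulative fraction after k components = (λ_1 + ... + λ_k) / Σ λ:
  k = 1: 59/115 = 0.513
  k = 2: (59 + 45)/115 = 104/115 = 0.9043
  k = 3: (59 + 45 + 11)/115 = 115/115 = 1

Summary (fraction, with percent):

explained: PC1 0.513 (51.3%), PC2 0.3913 (39.13%), PC3 0.0957 (9.57%);  cumulative: 0.513, 0.9043, 1


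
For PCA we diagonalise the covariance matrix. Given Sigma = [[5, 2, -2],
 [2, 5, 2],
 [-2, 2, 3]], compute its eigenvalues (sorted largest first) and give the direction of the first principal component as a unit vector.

Step 1 — characteristic polynomial p(λ) = det(λI - Sigma) = λ³ - tr·λ² + c_1·λ - det, where tr = trace, c_1 = sum of the principal 2×2 minors, det = det(Sigma):
  tr = 5 + 5 + 3 = 13,
  c_1 = (5·5 - (2)²) + (5·3 - (-2)²) + (5·3 - (2)²) = 21 + 11 + 11 = 43,
  det = 5·(5·3 - (2)²) - (2)·((2)·3 - (2)·(-2)) + (-2)·((2)·(2) - 5·(-2)) = 5·(11) - (2)·(10) + (-2)·(14) = 7.
  So p(λ) = λ³ - 13λ² + 43λ - 7.
Step 2 — look for an integer root (rational root theorem: any rational root is an integer divisor of 7). Testing λ = 7:
  p(7) = 343 - 637 + 301 - 7 = 0  ✓
  Dividing out (λ - 7): p(λ) = (λ - 7)(λ² - 6λ + 1).
Step 3 — remaining eigenvalues from the quadratic λ² - 6λ + 1 = 0:
  Δ = 6² - 4·1 = 36 - 4 = 32,  λ = (6 ± √32)/2 = (6 ± 5.6569)/2 ≈ 5.8284 or 0.1716.
  Sorted: λ_1 = 7,  λ_2 = 5.8284,  λ_3 = 0.1716  (check: sum = 13 = tr ✓).

Step 4 — unit eigenvector for λ_1 = 7: v spans the null space of (Sigma - λ_1 I), whose rows are
  r_1 = (-2, 2, -2),  r_2 = (2, -2, 2),  r_3 = (-2, 2, -4).
  v is orthogonal to every row, so take v ∝ r_1 × r_3 = ((2)·(-4) - (-2)·(2), (-2)·(-2) - (-2)·(-4), (-2)·(2) - (2)·(-2)) = (-4, -4, 0).
  Rescale (divide by 4; multiply by -1 so the first nonzero entry is positive): u = (1, 1, 0).
  ||u|| = √((1)² + (1)² + (0)²) = √(2) ≈ 1.4142,  v_1 = u/||u|| ≈ (0.7071, 0.7071, 0) (||v_1|| = 1).

λ_1 = 7,  λ_2 = 5.8284,  λ_3 = 0.1716;  v_1 ≈ (0.7071, 0.7071, 0)


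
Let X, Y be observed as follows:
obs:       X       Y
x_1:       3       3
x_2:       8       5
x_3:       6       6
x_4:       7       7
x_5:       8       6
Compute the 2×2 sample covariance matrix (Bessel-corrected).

Step 1 — column means:
  mean(X) = (3 + 8 + 6 + 7 + 8) / 5 = 32/5 = 6.4
  mean(Y) = (3 + 5 + 6 + 7 + 6) / 5 = 27/5 = 5.4

Step 2 — sample covariance S[i,j] = (1/(n-1)) · Σ_k (x_{k,i} - mean_i) · (x_{k,j} - mean_j), with n-1 = 4.
  S[X,X] = ((-3.4)·(-3.4) + (1.6)·(1.6) + (-0.4)·(-0.4) + (0.6)·(0.6) + (1.6)·(1.6)) / 4 = 17.2/4 = 4.3
  S[X,Y] = ((-3.4)·(-2.4) + (1.6)·(-0.4) + (-0.4)·(0.6) + (0.6)·(1.6) + (1.6)·(0.6)) / 4 = 9.2/4 = 2.3
  S[Y,Y] = ((-2.4)·(-2.4) + (-0.4)·(-0.4) + (0.6)·(0.6) + (1.6)·(1.6) + (0.6)·(0.6)) / 4 = 9.2/4 = 2.3

S is symmetric (S[j,i] = S[i,j]). Assembling:

S = [[4.3, 2.3],
 [2.3, 2.3]]


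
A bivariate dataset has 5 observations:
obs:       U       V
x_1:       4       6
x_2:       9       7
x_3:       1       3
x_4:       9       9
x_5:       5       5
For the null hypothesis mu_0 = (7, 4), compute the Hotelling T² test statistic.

Step 1 — sample mean vector:
  mean(U) = (4 + 9 + 1 + 9 + 5) / 5 = 28/5 = 5.6
  mean(V) = (6 + 7 + 3 + 9 + 5) / 5 = 30/5 = 6
  x̄ = (5.6, 6),  deviation x̄ - mu_0 = (5.6, 6) - (7, 4) = (-1.4, 2).

Step 2 — sample covariance matrix, S[i,j] = (1/(n-1)) · Σ_k (x_{k,i} - mean_i) · (x_{k,j} - mean_j), divisor n-1 = 4:
  S[U,U] = ((-1.6)·(-1.6) + (3.4)·(3.4) + (-4.6)·(-4.6) + (3.4)·(3.4) + (-0.6)·(-0.6)) / 4 = 47.2/4 = 11.8
  S[U,V] = ((-1.6)·(0) + (3.4)·(1) + (-4.6)·(-3) + (3.4)·(3) + (-0.6)·(-1)) / 4 = 28/4 = 7
  S[V,V] = ((0)·(0) + (1)·(1) + (-3)·(-3) + (3)·(3) + (-1)·(-1)) / 4 = 20/4 = 5
  S = [[11.8, 7],
 [7, 5]].

Step 3 — invert S. det(S) = 11.8·5 - (7)² = 10.
  S^{-1} = (1/det) · [[d, -b], [-b, a]] = [[0.5, -0.7],
 [-0.7, 1.18]].

Step 4 — quadratic form (x̄ - mu_0)^T · S^{-1} · (x̄ - mu_0):
  S^{-1} · (x̄ - mu_0) = (-2.1, 3.34),
  (x̄ - mu_0)^T · [...] = (-1.4)·(-2.1) + (2)·(3.34) = 9.62.

Step 5 — scale by n: T² = 5 · 9.62 = 48.1.

T² ≈ 48.1


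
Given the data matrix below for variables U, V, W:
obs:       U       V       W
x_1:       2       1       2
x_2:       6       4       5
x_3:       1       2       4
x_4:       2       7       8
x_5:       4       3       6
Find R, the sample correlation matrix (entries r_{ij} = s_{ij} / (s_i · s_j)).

Step 1 — column means:
  mean(U) = (2 + 6 + 1 + 2 + 4) / 5 = 15/5 = 3
  mean(V) = (1 + 4 + 2 + 7 + 3) / 5 = 17/5 = 3.4
  mean(W) = (2 + 5 + 4 + 8 + 6) / 5 = 25/5 = 5

Step 2 — sample variances and covariances s[i,j] = (1/(n-1)) · Σ_k (x_{k,i} - mean_i) · (x_{k,j} - mean_j), with n-1 = 4:
  s[U,U] = ((-1)·(-1) + (3)·(3) + (-2)·(-2) + (-1)·(-1) + (1)·(1)) / 4 = 16/4 = 4
  s[U,V] = ((-1)·(-2.4) + (3)·(0.6) + (-2)·(-1.4) + (-1)·(3.6) + (1)·(-0.4)) / 4 = 3/4 = 0.75
  s[U,W] = ((-1)·(-3) + (3)·(0) + (-2)·(-1) + (-1)·(3) + (1)·(1)) / 4 = 3/4 = 0.75
  s[V,V] = ((-2.4)·(-2.4) + (0.6)·(0.6) + (-1.4)·(-1.4) + (3.6)·(3.6) + (-0.4)·(-0.4)) / 4 = 21.2/4 = 5.3
  s[V,W] = ((-2.4)·(-3) + (0.6)·(0) + (-1.4)·(-1) + (3.6)·(3) + (-0.4)·(1)) / 4 = 19/4 = 4.75
  s[W,W] = ((-3)·(-3) + (0)·(0) + (-1)·(-1) + (3)·(3) + (1)·(1)) / 4 = 20/4 = 5
  Sample standard deviations s_i = √(s[i,i]):
  s(U) = √(4) = 2
  s(V) = √(5.3) = 2.3022
  s(W) = √(5) = 2.2361

Step 3 — r_{ij} = s_{ij} / (s_i · s_j):
  r[U,U] = 1 (diagonal).
  r[U,V] = 0.75 / (2 · 2.3022) = 0.75 / 4.6043 = 0.1629
  r[U,W] = 0.75 / (2 · 2.2361) = 0.75 / 4.4721 = 0.1677
  r[V,V] = 1 (diagonal).
  r[V,W] = 4.75 / (2.3022 · 2.2361) = 4.75 / 5.1478 = 0.9227
  r[W,W] = 1 (diagonal).

R is symmetric with unit diagonal. Assembling:

R = [[1, 0.1629, 0.1677],
 [0.1629, 1, 0.9227],
 [0.1677, 0.9227, 1]]


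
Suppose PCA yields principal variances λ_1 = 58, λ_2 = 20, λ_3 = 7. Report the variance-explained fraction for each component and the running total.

Step 1 — total variance = trace(Sigma) = Σ λ_i = 58 + 20 + 7 = 85.

Step 2 — fraction explained by component i = λ_i / Σ λ:
  PC1: 58/85 = 0.6824
  PC2: 20/85 = 0.2353
  PC3: 7/85 = 0.0824

Step 3 — cumulative fraction after k components = (λ_1 + ... + λ_k) / Σ λ:
  k = 1: 58/85 = 0.6824
  k = 2: (58 + 20)/85 = 78/85 = 0.9176
  k = 3: (58 + 20 + 7)/85 = 85/85 = 1

Summary (fraction, with percent):

explained: PC1 0.6824 (68.24%), PC2 0.2353 (23.53%), PC3 0.0824 (8.24%);  cumulative: 0.6824, 0.9176, 1


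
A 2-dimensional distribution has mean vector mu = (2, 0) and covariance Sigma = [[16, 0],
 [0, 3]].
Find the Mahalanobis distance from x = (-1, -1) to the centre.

Step 1 — centre the observation: (x - mu) = (-3, -1).

Step 2 — invert Sigma. det(Sigma) = 16·3 - (0)² = 48.
  Sigma^{-1} = (1/det) · [[d, -b], [-b, a]] = [[0.0625, 0],
 [0, 0.3333]].

Step 3 — form the quadratic (x - mu)^T · Sigma^{-1} · (x - mu):
  Sigma^{-1} · (x - mu) = (-0.1875, -0.3333).
  (x - mu)^T · [Sigma^{-1} · (x - mu)] = (-3)·(-0.1875) + (-1)·(-0.3333) = 0.8958.

Step 4 — take square root: d = √(0.8958) ≈ 0.9465.

d(x, mu) = √(0.8958) ≈ 0.9465


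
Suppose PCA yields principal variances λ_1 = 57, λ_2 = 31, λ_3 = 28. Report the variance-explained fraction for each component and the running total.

Step 1 — total variance = trace(Sigma) = Σ λ_i = 57 + 31 + 28 = 116.

Step 2 — fraction explained by component i = λ_i / Σ λ:
  PC1: 57/116 = 0.4914
  PC2: 31/116 = 0.2672
  PC3: 28/116 = 0.2414

Step 3 — cumulative fraction after k components = (λ_1 + ... + λ_k) / Σ λ:
  k = 1: 57/116 = 0.4914
  k = 2: (57 + 31)/116 = 88/116 = 0.7586
  k = 3: (57 + 31 + 28)/116 = 116/116 = 1

Summary (fraction, with percent):

explained: PC1 0.4914 (49.14%), PC2 0.2672 (26.72%), PC3 0.2414 (24.14%);  cumulative: 0.4914, 0.7586, 1


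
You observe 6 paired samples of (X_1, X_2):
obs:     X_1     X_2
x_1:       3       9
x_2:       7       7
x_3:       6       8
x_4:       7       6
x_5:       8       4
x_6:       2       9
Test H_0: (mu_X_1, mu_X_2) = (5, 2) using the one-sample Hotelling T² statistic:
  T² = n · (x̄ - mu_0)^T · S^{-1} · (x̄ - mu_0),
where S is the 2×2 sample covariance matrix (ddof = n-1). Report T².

Step 1 — sample mean vector:
  mean(X_1) = (3 + 7 + 6 + 7 + 8 + 2) / 6 = 33/6 = 5.5
  mean(X_2) = (9 + 7 + 8 + 6 + 4 + 9) / 6 = 43/6 = 7.1667
  x̄ = (5.5, 7.1667),  deviation x̄ - mu_0 = (5.5, 7.1667) - (5, 2) = (0.5, 5.1667).

Step 2 — sample covariance matrix, S[i,j] = (1/(n-1)) · Σ_k (x_{k,i} - mean_i) · (x_{k,j} - mean_j), divisor n-1 = 5:
  S[X_1,X_1] = ((-2.5)·(-2.5) + (1.5)·(1.5) + (0.5)·(0.5) + (1.5)·(1.5) + (2.5)·(2.5) + (-3.5)·(-3.5)) / 5 = 29.5/5 = 5.9
  S[X_1,X_2] = ((-2.5)·(1.8333) + (1.5)·(-0.1667) + (0.5)·(0.8333) + (1.5)·(-1.1667) + (2.5)·(-3.1667) + (-3.5)·(1.8333)) / 5 = -20.5/5 = -4.1
  S[X_2,X_2] = ((1.8333)·(1.8333) + (-0.1667)·(-0.1667) + (0.8333)·(0.8333) + (-1.1667)·(-1.1667) + (-3.1667)·(-3.1667) + (1.8333)·(1.8333)) / 5 = 18.8333/5 = 3.7667
  S = [[5.9, -4.1],
 [-4.1, 3.7667]].

Step 3 — invert S. det(S) = 5.9·3.7667 - (-4.1)² = 5.4133.
  S^{-1} = (1/det) · [[d, -b], [-b, a]] = [[0.6958, 0.7574],
 [0.7574, 1.0899]].

Step 4 — quadratic form (x̄ - mu_0)^T · S^{-1} · (x̄ - mu_0):
  S^{-1} · (x̄ - mu_0) = (4.2611, 6.0099),
  (x̄ - mu_0)^T · [...] = (0.5)·(4.2611) + (5.1667)·(6.0099) = 33.1814.

Step 5 — scale by n: T² = 6 · 33.1814 = 199.0887.

T² ≈ 199.0887


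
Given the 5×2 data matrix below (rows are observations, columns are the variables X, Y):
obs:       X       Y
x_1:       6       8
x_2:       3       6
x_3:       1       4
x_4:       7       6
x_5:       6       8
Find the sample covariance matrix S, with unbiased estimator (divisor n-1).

Step 1 — column means:
  mean(X) = (6 + 3 + 1 + 7 + 6) / 5 = 23/5 = 4.6
  mean(Y) = (8 + 6 + 4 + 6 + 8) / 5 = 32/5 = 6.4

Step 2 — sample covariance S[i,j] = (1/(n-1)) · Σ_k (x_{k,i} - mean_i) · (x_{k,j} - mean_j), with n-1 = 4.
  S[X,X] = ((1.4)·(1.4) + (-1.6)·(-1.6) + (-3.6)·(-3.6) + (2.4)·(2.4) + (1.4)·(1.4)) / 4 = 25.2/4 = 6.3
  S[X,Y] = ((1.4)·(1.6) + (-1.6)·(-0.4) + (-3.6)·(-2.4) + (2.4)·(-0.4) + (1.4)·(1.6)) / 4 = 12.8/4 = 3.2
  S[Y,Y] = ((1.6)·(1.6) + (-0.4)·(-0.4) + (-2.4)·(-2.4) + (-0.4)·(-0.4) + (1.6)·(1.6)) / 4 = 11.2/4 = 2.8

S is symmetric (S[j,i] = S[i,j]). Assembling:

S = [[6.3, 3.2],
 [3.2, 2.8]]


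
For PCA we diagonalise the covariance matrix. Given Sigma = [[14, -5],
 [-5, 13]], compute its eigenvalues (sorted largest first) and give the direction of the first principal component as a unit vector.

Step 1 — characteristic polynomial of 2×2 Sigma:
  det(Sigma - λI) = λ² - trace · λ + det = 0.
  trace = 14 + 13 = 27, det = 14·13 - (-5)² = 157.
Step 2 — discriminant:
  Δ = trace² - 4·det = 729 - 628 = 101.
Step 3 — eigenvalues:
  λ = (trace ± √Δ)/2 = (27 ± 10.0499)/2,
  λ_1 = 18.5249,  λ_2 = 8.4751.

Step 4 — unit eigenvector for λ_1: solve (Sigma - λ_1 I)v = 0. First row:
  (14 - 18.5249)·v_x + (-5)·v_y = 0, i.e. (-4.5249)·v_x + (-5)·v_y = 0,
  so v ∝ (b, λ_1 - a) = (-5, 4.5249); multiply by -1 so the first entry is positive: u = (5, -4.5249).
  ||u|| = √((5)² + (-4.5249)²) = √(45.4751) ≈ 6.7435,
  v_1 = u/||u|| ≈ (0.7415, -0.671) (||v_1|| = 1).

λ_1 = 18.5249,  λ_2 = 8.4751;  v_1 ≈ (0.7415, -0.671)


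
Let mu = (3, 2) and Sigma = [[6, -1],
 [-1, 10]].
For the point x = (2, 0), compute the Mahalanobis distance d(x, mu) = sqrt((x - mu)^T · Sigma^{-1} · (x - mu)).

Step 1 — centre the observation: (x - mu) = (-1, -2).

Step 2 — invert Sigma. det(Sigma) = 6·10 - (-1)² = 59.
  Sigma^{-1} = (1/det) · [[d, -b], [-b, a]] = [[0.1695, 0.0169],
 [0.0169, 0.1017]].

Step 3 — form the quadratic (x - mu)^T · Sigma^{-1} · (x - mu):
  Sigma^{-1} · (x - mu) = (-0.2034, -0.2203).
  (x - mu)^T · [Sigma^{-1} · (x - mu)] = (-1)·(-0.2034) + (-2)·(-0.2203) = 0.6441.

Step 4 — take square root: d = √(0.6441) ≈ 0.8025.

d(x, mu) = √(0.6441) ≈ 0.8025


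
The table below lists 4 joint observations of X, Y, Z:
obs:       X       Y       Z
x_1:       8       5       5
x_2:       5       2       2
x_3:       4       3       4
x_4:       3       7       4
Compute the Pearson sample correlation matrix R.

Step 1 — column means:
  mean(X) = (8 + 5 + 4 + 3) / 4 = 20/4 = 5
  mean(Y) = (5 + 2 + 3 + 7) / 4 = 17/4 = 4.25
  mean(Z) = (5 + 2 + 4 + 4) / 4 = 15/4 = 3.75

Step 2 — sample variances and covariances s[i,j] = (1/(n-1)) · Σ_k (x_{k,i} - mean_i) · (x_{k,j} - mean_j), with n-1 = 3:
  s[X,X] = ((3)·(3) + (0)·(0) + (-1)·(-1) + (-2)·(-2)) / 3 = 14/3 = 4.6667
  s[X,Y] = ((3)·(0.75) + (0)·(-2.25) + (-1)·(-1.25) + (-2)·(2.75)) / 3 = -2/3 = -0.6667
  s[X,Z] = ((3)·(1.25) + (0)·(-1.75) + (-1)·(0.25) + (-2)·(0.25)) / 3 = 3/3 = 1
  s[Y,Y] = ((0.75)·(0.75) + (-2.25)·(-2.25) + (-1.25)·(-1.25) + (2.75)·(2.75)) / 3 = 14.75/3 = 4.9167
  s[Y,Z] = ((0.75)·(1.25) + (-2.25)·(-1.75) + (-1.25)·(0.25) + (2.75)·(0.25)) / 3 = 5.25/3 = 1.75
  s[Z,Z] = ((1.25)·(1.25) + (-1.75)·(-1.75) + (0.25)·(0.25) + (0.25)·(0.25)) / 3 = 4.75/3 = 1.5833
  Sample standard deviations s_i = √(s[i,i]):
  s(X) = √(4.6667) = 2.1602
  s(Y) = √(4.9167) = 2.2174
  s(Z) = √(1.5833) = 1.2583

Step 3 — r_{ij} = s_{ij} / (s_i · s_j):
  r[X,X] = 1 (diagonal).
  r[X,Y] = -0.6667 / (2.1602 · 2.2174) = -0.6667 / 4.79 = -0.1392
  r[X,Z] = 1 / (2.1602 · 1.2583) = 1 / 2.7183 = 0.3679
  r[Y,Y] = 1 (diagonal).
  r[Y,Z] = 1.75 / (2.2174 · 1.2583) = 1.75 / 2.7901 = 0.6272
  r[Z,Z] = 1 (diagonal).

R is symmetric with unit diagonal. Assembling:

R = [[1, -0.1392, 0.3679],
 [-0.1392, 1, 0.6272],
 [0.3679, 0.6272, 1]]


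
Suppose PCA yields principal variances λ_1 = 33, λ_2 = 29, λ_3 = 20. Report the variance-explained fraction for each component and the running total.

Step 1 — total variance = trace(Sigma) = Σ λ_i = 33 + 29 + 20 = 82.

Step 2 — fraction explained by component i = λ_i / Σ λ:
  PC1: 33/82 = 0.4024
  PC2: 29/82 = 0.3537
  PC3: 20/82 = 0.2439

Step 3 — cumulative fraction after k components = (λ_1 + ... + λ_k) / Σ λ:
  k = 1: 33/82 = 0.4024
  k = 2: (33 + 29)/82 = 62/82 = 0.7561
  k = 3: (33 + 29 + 20)/82 = 82/82 = 1

Summary (fraction, with percent):

explained: PC1 0.4024 (40.24%), PC2 0.3537 (35.37%), PC3 0.2439 (24.39%);  cumulative: 0.4024, 0.7561, 1


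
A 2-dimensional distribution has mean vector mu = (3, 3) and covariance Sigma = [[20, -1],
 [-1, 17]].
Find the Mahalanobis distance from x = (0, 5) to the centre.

Step 1 — centre the observation: (x - mu) = (-3, 2).

Step 2 — invert Sigma. det(Sigma) = 20·17 - (-1)² = 339.
  Sigma^{-1} = (1/det) · [[d, -b], [-b, a]] = [[0.0501, 0.0029],
 [0.0029, 0.059]].

Step 3 — form the quadratic (x - mu)^T · Sigma^{-1} · (x - mu):
  Sigma^{-1} · (x - mu) = (-0.1445, 0.1091).
  (x - mu)^T · [Sigma^{-1} · (x - mu)] = (-3)·(-0.1445) + (2)·(0.1091) = 0.6519.

Step 4 — take square root: d = √(0.6519) ≈ 0.8074.

d(x, mu) = √(0.6519) ≈ 0.8074


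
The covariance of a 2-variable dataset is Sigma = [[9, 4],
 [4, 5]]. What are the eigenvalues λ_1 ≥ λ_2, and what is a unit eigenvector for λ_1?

Step 1 — characteristic polynomial of 2×2 Sigma:
  det(Sigma - λI) = λ² - trace · λ + det = 0.
  trace = 9 + 5 = 14, det = 9·5 - (4)² = 29.
Step 2 — discriminant:
  Δ = trace² - 4·det = 196 - 116 = 80.
Step 3 — eigenvalues:
  λ = (trace ± √Δ)/2 = (14 ± 8.9443)/2,
  λ_1 = 11.4721,  λ_2 = 2.5279.

Step 4 — unit eigenvector for λ_1: solve (Sigma - λ_1 I)v = 0. First row:
  (9 - 11.4721)·v_x + (4)·v_y = 0, i.e. (-2.4721)·v_x + (4)·v_y = 0,
  so v ∝ (b, λ_1 - a) = (4, 2.4721) = u.
  ||u|| = √((4)² + (2.4721)²) = √(22.1115) ≈ 4.7023,
  v_1 = u/||u|| ≈ (0.8507, 0.5257) (||v_1|| = 1).

λ_1 = 11.4721,  λ_2 = 2.5279;  v_1 ≈ (0.8507, 0.5257)


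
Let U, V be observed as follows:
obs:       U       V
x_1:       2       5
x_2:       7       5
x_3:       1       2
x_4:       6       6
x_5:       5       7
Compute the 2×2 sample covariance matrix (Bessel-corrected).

Step 1 — column means:
  mean(U) = (2 + 7 + 1 + 6 + 5) / 5 = 21/5 = 4.2
  mean(V) = (5 + 5 + 2 + 6 + 7) / 5 = 25/5 = 5

Step 2 — sample covariance S[i,j] = (1/(n-1)) · Σ_k (x_{k,i} - mean_i) · (x_{k,j} - mean_j), with n-1 = 4.
  S[U,U] = ((-2.2)·(-2.2) + (2.8)·(2.8) + (-3.2)·(-3.2) + (1.8)·(1.8) + (0.8)·(0.8)) / 4 = 26.8/4 = 6.7
  S[U,V] = ((-2.2)·(0) + (2.8)·(0) + (-3.2)·(-3) + (1.8)·(1) + (0.8)·(2)) / 4 = 13/4 = 3.25
  S[V,V] = ((0)·(0) + (0)·(0) + (-3)·(-3) + (1)·(1) + (2)·(2)) / 4 = 14/4 = 3.5

S is symmetric (S[j,i] = S[i,j]). Assembling:

S = [[6.7, 3.25],
 [3.25, 3.5]]


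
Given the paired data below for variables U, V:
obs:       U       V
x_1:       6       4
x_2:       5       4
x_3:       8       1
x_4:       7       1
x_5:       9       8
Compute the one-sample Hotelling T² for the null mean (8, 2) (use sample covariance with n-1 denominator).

Step 1 — sample mean vector:
  mean(U) = (6 + 5 + 8 + 7 + 9) / 5 = 35/5 = 7
  mean(V) = (4 + 4 + 1 + 1 + 8) / 5 = 18/5 = 3.6
  x̄ = (7, 3.6),  deviation x̄ - mu_0 = (7, 3.6) - (8, 2) = (-1, 1.6).

Step 2 — sample covariance matrix, S[i,j] = (1/(n-1)) · Σ_k (x_{k,i} - mean_i) · (x_{k,j} - mean_j), divisor n-1 = 4:
  S[U,U] = ((-1)·(-1) + (-2)·(-2) + (1)·(1) + (0)·(0) + (2)·(2)) / 4 = 10/4 = 2.5
  S[U,V] = ((-1)·(0.4) + (-2)·(0.4) + (1)·(-2.6) + (0)·(-2.6) + (2)·(4.4)) / 4 = 5/4 = 1.25
  S[V,V] = ((0.4)·(0.4) + (0.4)·(0.4) + (-2.6)·(-2.6) + (-2.6)·(-2.6) + (4.4)·(4.4)) / 4 = 33.2/4 = 8.3
  S = [[2.5, 1.25],
 [1.25, 8.3]].

Step 3 — invert S. det(S) = 2.5·8.3 - (1.25)² = 19.1875.
  S^{-1} = (1/det) · [[d, -b], [-b, a]] = [[0.4326, -0.0651],
 [-0.0651, 0.1303]].

Step 4 — quadratic form (x̄ - mu_0)^T · S^{-1} · (x̄ - mu_0):
  S^{-1} · (x̄ - mu_0) = (-0.5368, 0.2736),
  (x̄ - mu_0)^T · [...] = (-1)·(-0.5368) + (1.6)·(0.2736) = 0.9746.

Step 5 — scale by n: T² = 5 · 0.9746 = 4.873.

T² ≈ 4.873


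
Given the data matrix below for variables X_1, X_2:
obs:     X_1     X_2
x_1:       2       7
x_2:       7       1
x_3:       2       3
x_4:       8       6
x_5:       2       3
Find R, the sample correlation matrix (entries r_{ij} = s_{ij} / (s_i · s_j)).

Step 1 — column means:
  mean(X_1) = (2 + 7 + 2 + 8 + 2) / 5 = 21/5 = 4.2
  mean(X_2) = (7 + 1 + 3 + 6 + 3) / 5 = 20/5 = 4

Step 2 — sample variances and covariances s[i,j] = (1/(n-1)) · Σ_k (x_{k,i} - mean_i) · (x_{k,j} - mean_j), with n-1 = 4:
  s[X_1,X_1] = ((-2.2)·(-2.2) + (2.8)·(2.8) + (-2.2)·(-2.2) + (3.8)·(3.8) + (-2.2)·(-2.2)) / 4 = 36.8/4 = 9.2
  s[X_1,X_2] = ((-2.2)·(3) + (2.8)·(-3) + (-2.2)·(-1) + (3.8)·(2) + (-2.2)·(-1)) / 4 = -3/4 = -0.75
  s[X_2,X_2] = ((3)·(3) + (-3)·(-3) + (-1)·(-1) + (2)·(2) + (-1)·(-1)) / 4 = 24/4 = 6
  Sample standard deviations s_i = √(s[i,i]):
  s(X_1) = √(9.2) = 3.0332
  s(X_2) = √(6) = 2.4495

Step 3 — r_{ij} = s_{ij} / (s_i · s_j):
  r[X_1,X_1] = 1 (diagonal).
  r[X_1,X_2] = -0.75 / (3.0332 · 2.4495) = -0.75 / 7.4297 = -0.1009
  r[X_2,X_2] = 1 (diagonal).

R is symmetric with unit diagonal. Assembling:

R = [[1, -0.1009],
 [-0.1009, 1]]


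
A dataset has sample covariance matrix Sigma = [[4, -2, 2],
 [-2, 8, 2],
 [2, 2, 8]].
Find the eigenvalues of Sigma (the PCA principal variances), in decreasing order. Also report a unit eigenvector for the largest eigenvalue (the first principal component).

Step 1 — characteristic polynomial p(λ) = det(λI - Sigma) = λ³ - tr·λ² + c_1·λ - det, where tr = trace, c_1 = sum of the principal 2×2 minors, det = det(Sigma):
  tr = 4 + 8 + 8 = 20,
  c_1 = (4·8 - (-2)²) + (4·8 - (2)²) + (8·8 - (2)²) = 28 + 28 + 60 = 116,
  det = 4·(8·8 - (2)²) - (-2)·((-2)·8 - (2)·(2)) + (2)·((-2)·(2) - 8·(2)) = 4·(60) - (-2)·(-20) + (2)·(-20) = 160.
  So p(λ) = λ³ - 20λ² + 116λ - 160.
Step 2 — look for an integer root (rational root theorem: any rational root is an integer divisor of 160). Testing λ = 2:
  p(2) = 8 - 80 + 232 - 160 = 0  ✓
  Dividing out (λ - 2): p(λ) = (λ - 2)(λ² - 18λ + 80).
Step 3 — remaining eigenvalues from the quadratic λ² - 18λ + 80 = 0:
  Δ = 18² - 4·80 = 324 - 320 = 4,  λ = (18 ± √4)/2 = (18 ± 2)/2 = 10 or 8.
  Sorted: λ_1 = 10,  λ_2 = 8,  λ_3 = 2  (check: sum = 20 = tr ✓).

Step 4 — unit eigenvector for λ_1 = 10: v spans the null space of (Sigma - λ_1 I), whose rows are
  r_1 = (-6, -2, 2),  r_2 = (-2, -2, 2),  r_3 = (2, 2, -2).
  v is orthogonal to every row, so take v ∝ r_1 × r_2 = ((-2)·(2) - (2)·(-2), (2)·(-2) - (-6)·(2), (-6)·(-2) - (-2)·(-2)) = (0, 8, 8).
  Rescale (divide by 8): u = (0, 1, 1).
  ||u|| = √((0)² + (1)² + (1)²) = √(2) ≈ 1.4142,  v_1 = u/||u|| ≈ (0, 0.7071, 0.7071) (||v_1|| = 1).

λ_1 = 10,  λ_2 = 8,  λ_3 = 2;  v_1 ≈ (0, 0.7071, 0.7071)


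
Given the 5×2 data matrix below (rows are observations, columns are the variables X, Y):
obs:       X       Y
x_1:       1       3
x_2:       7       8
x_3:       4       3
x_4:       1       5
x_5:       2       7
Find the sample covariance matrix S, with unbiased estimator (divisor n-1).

Step 1 — column means:
  mean(X) = (1 + 7 + 4 + 1 + 2) / 5 = 15/5 = 3
  mean(Y) = (3 + 8 + 3 + 5 + 7) / 5 = 26/5 = 5.2

Step 2 — sample covariance S[i,j] = (1/(n-1)) · Σ_k (x_{k,i} - mean_i) · (x_{k,j} - mean_j), with n-1 = 4.
  S[X,X] = ((-2)·(-2) + (4)·(4) + (1)·(1) + (-2)·(-2) + (-1)·(-1)) / 4 = 26/4 = 6.5
  S[X,Y] = ((-2)·(-2.2) + (4)·(2.8) + (1)·(-2.2) + (-2)·(-0.2) + (-1)·(1.8)) / 4 = 12/4 = 3
  S[Y,Y] = ((-2.2)·(-2.2) + (2.8)·(2.8) + (-2.2)·(-2.2) + (-0.2)·(-0.2) + (1.8)·(1.8)) / 4 = 20.8/4 = 5.2

S is symmetric (S[j,i] = S[i,j]). Assembling:

S = [[6.5, 3],
 [3, 5.2]]


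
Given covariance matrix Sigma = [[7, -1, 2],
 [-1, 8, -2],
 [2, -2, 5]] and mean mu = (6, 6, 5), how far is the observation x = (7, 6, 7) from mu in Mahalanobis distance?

Step 1 — centre the observation: (x - mu) = (1, 0, 2).

Step 2 — invert Sigma (cofactor / det for 3×3, or solve directly):
  Sigma^{-1} = [[0.1614, 0.0045, -0.0628],
 [0.0045, 0.139, 0.0538],
 [-0.0628, 0.0538, 0.2466]].

Step 3 — form the quadratic (x - mu)^T · Sigma^{-1} · (x - mu):
  Sigma^{-1} · (x - mu) = (0.0359, 0.1121, 0.4305).
  (x - mu)^T · [Sigma^{-1} · (x - mu)] = (1)·(0.0359) + (0)·(0.1121) + (2)·(0.4305) = 0.8969.

Step 4 — take square root: d = √(0.8969) ≈ 0.947.

d(x, mu) = √(0.8969) ≈ 0.947
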